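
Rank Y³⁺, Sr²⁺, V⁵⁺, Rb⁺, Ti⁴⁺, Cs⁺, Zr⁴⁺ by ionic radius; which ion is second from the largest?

Tabulating Z and e⁻: V⁵⁺: 18 e⁻, Z=23, Ti⁴⁺: 18 e⁻, Z=22, Zr⁴⁺: 36 e⁻, Z=40, Y³⁺: 36 e⁻, Z=39, Sr²⁺: 36 e⁻, Z=38, Rb⁺: 36 e⁻, Z=37, Cs⁺: 54 e⁻, Z=55. V⁵⁺ < Ti⁴⁺ (isoelectronic, higher Z=23 is smaller); Ti⁴⁺ < Zr⁴⁺ (same group, 1 shell fewer); Zr⁴⁺ < Y³⁺ (both 36 e⁻, Z=40>39); Y³⁺ < Sr²⁺ (both 36 e⁻, Z=39>38); Sr²⁺ < Rb⁺ (isoelectronic, higher Z=38 is smaller); Rb⁺ < Cs⁺ (same group, 1 shell fewer).
That gives V⁵⁺ < Ti⁴⁺ < Zr⁴⁺ < Y³⁺ < Sr²⁺ < Rb⁺ < Cs⁺. From the largest end, number 2 is Rb⁺.

Rb⁺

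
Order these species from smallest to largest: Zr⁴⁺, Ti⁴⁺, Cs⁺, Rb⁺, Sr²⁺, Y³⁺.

Ti⁴⁺ < Zr⁴⁺ < Y³⁺ < Sr²⁺ < Rb⁺ < Cs⁺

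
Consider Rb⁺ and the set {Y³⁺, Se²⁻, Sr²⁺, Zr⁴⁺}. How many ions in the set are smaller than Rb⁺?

These species are isoelectronic with 36 electrons. The only difference is the number of protons: Zr⁴⁺ (Z=40), Y³⁺ (Z=39), Sr²⁺ (Z=38), Rb⁺ (Z=37), Se²⁻ (Z=34). The strongest nuclear pull (Zr⁴⁺) gives the smallest ion.
Relative to Rb⁺, the ions that are smaller are Zr⁴⁺, Y³⁺, Sr²⁺. Count: 3.

3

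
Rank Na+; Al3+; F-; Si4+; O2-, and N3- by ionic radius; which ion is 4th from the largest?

Isoelectronic series (10 e⁻ each). Size is set by nuclear charge: more protons means a smaller ion. Si4+ (Z=14), Al3+ (Z=13), Na+ (Z=11), F- (Z=9), O2- (Z=8), N3- (Z=7).
Ordering: Si4+ < Al3+ < Na+ < F- < O2- < N3-. The 4th largest is Na+.

Na+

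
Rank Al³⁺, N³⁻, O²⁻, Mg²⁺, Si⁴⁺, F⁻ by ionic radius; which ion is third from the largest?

F⁻

These species are isoelectronic with 10 electrons. The only difference is the number of protons: Si⁴⁺ (Z=14), Al³⁺ (Z=13), Mg²⁺ (Z=12), F⁻ (Z=9), O²⁻ (Z=8), N³⁻ (Z=7). The strongest nuclear pull (Si⁴⁺) gives the smallest ion.
Full ascending order: Si⁴⁺ < Al³⁺ < Mg²⁺ < F⁻ < O²⁻ < N³⁻. Counting from the largest, position 3 is F⁻.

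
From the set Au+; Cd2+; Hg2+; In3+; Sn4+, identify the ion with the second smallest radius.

In3+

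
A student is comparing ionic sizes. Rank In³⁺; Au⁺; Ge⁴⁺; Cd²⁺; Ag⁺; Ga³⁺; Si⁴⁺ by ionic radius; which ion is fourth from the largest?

In³⁺

Tabulating Z and e⁻: Si⁴⁺: 10 e⁻, Z=14, Ge⁴⁺: 28 e⁻, Z=32, Ga³⁺: 28 e⁻, Z=31, In³⁺: 46 e⁻, Z=49, Cd²⁺: 46 e⁻, Z=48, Ag⁺: 46 e⁻, Z=47, Au⁺: 78 e⁻, Z=79. Si⁴⁺ < Ge⁴⁺ (same group, 1 shell fewer); Ge⁴⁺ < Ga³⁺ (both 28 e⁻, Z=32>31); Ga³⁺ < In³⁺ (same group, period 4 vs 5); In³⁺ < Cd²⁺ (isoelectronic, higher Z=49 is smaller); Cd²⁺ < Ag⁺ (both 46 e⁻, Z=48>47); Ag⁺ < Au⁺ (same group, 1 shell fewer).
Ordering: Si⁴⁺ < Ge⁴⁺ < Ga³⁺ < In³⁺ < Cd²⁺ < Ag⁺ < Au⁺. The fourth largest is In³⁺.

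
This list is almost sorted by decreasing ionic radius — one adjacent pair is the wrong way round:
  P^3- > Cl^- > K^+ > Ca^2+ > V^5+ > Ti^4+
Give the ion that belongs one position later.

V^5+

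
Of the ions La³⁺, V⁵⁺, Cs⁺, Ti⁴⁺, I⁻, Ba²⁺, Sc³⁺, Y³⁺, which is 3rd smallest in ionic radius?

First list Z and electron count for each: V⁵⁺: 18 e⁻, Z=23, Ti⁴⁺: 18 e⁻, Z=22, Sc³⁺: 18 e⁻, Z=21, Y³⁺: 36 e⁻, Z=39, La³⁺: 54 e⁻, Z=57, Ba²⁺: 54 e⁻, Z=56, Cs⁺: 54 e⁻, Z=55, I⁻: 54 e⁻, Z=53. V⁵⁺ < Ti⁴⁺ (isoelectronic, higher Z=23 is smaller); Ti⁴⁺ < Sc³⁺ (isoelectronic, higher Z=22 is smaller); Sc³⁺ < Y³⁺ (same group, 1 shell fewer); Y³⁺ < La³⁺ (same group, 1 shell fewer); La³⁺ < Ba²⁺ (isoelectronic, higher Z=57 is smaller); Ba²⁺ < Cs⁺ (both 54 e⁻, Z=56>55); Cs⁺ < I⁻ (isoelectronic, higher Z=55 is smaller).
That gives V⁵⁺ < Ti⁴⁺ < Sc³⁺ < Y³⁺ < La³⁺ < Ba²⁺ < Cs⁺ < I⁻. From the smallest end, number 3 is Sc³⁺.

Sc³⁺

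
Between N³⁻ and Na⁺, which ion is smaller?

Na⁺

All of these have 10 electrons (isoelectronic). With the same electron cloud, the ion with the most protons pulls it in tightest. Nuclear charges: Na⁺ (Z=11), N³⁻ (Z=7). Highest Z is smallest.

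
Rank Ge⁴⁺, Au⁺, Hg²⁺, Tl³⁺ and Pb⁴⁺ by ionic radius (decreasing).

Work out protons and electrons: Ge⁴⁺ has 28 e⁻ (Z=32), Pb⁴⁺ has 78 e⁻ (Z=82), Tl³⁺ has 78 e⁻ (Z=81), Hg²⁺ has 78 e⁻ (Z=80), Au⁺ has 78 e⁻ (Z=79). Ge⁴⁺ < Pb⁴⁺ (same group, period 4 vs 6); Pb⁴⁺ < Tl³⁺ (both 78 e⁻, Z=82>81); Tl³⁺ < Hg²⁺ (both 78 e⁻, Z=81>80); Hg²⁺ < Au⁺ (isoelectronic, higher Z=80 is smaller).

Au⁺ > Hg²⁺ > Tl³⁺ > Pb⁴⁺ > Ge⁴⁺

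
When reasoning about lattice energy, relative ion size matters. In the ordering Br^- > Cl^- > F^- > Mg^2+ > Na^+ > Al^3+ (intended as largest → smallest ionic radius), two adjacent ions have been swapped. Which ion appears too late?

Na^+

Check each adjacent pair. Mg^2+ and Na^+ are reversed: Mg^2+ and Na^+ share 10 electrons; the higher nuclear charge on Mg (Z=12) contracts it more, so Mg^2+ < Na^+. No other neighbouring pair contradicts the periodic trends, so Na^+ is the ion listed too late.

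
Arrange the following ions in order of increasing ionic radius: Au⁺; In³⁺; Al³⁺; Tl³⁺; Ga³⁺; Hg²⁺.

Tabulating Z and e⁻: Al³⁺ (Z=13, 10 e⁻), Ga³⁺ (Z=31, 28 e⁻), In³⁺ (Z=49, 46 e⁻), Tl³⁺ (Z=81, 78 e⁻), Hg²⁺ (Z=80, 78 e⁻), Au⁺ (Z=79, 78 e⁻). Al³⁺ < Ga³⁺ (same group, 1 shell fewer); Ga³⁺ < In³⁺ (same group, period 4 vs 5); In³⁺ < Tl³⁺ (same group, 1 shell fewer); Tl³⁺ < Hg²⁺ (isoelectronic, higher Z=81 is smaller); Hg²⁺ < Au⁺ (isoelectronic, higher Z=80 is smaller).

Al³⁺ < Ga³⁺ < In³⁺ < Tl³⁺ < Hg²⁺ < Au⁺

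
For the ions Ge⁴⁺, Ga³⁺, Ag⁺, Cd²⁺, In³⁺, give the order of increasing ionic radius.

Work out protons and electrons: Ge⁴⁺ has 28 e⁻ (Z=32), Ga³⁺ has 28 e⁻ (Z=31), In³⁺ has 46 e⁻ (Z=49), Cd²⁺ has 46 e⁻ (Z=48), Ag⁺ has 46 e⁻ (Z=47). Ge⁴⁺ < Ga³⁺ (both 28 e⁻, Z=32>31); Ga³⁺ < In³⁺ (same group, period 4 vs 5); In³⁺ < Cd²⁺ (isoelectronic, higher Z=49 is smaller); Cd²⁺ < Ag⁺ (isoelectronic, higher Z=48 is smaller).

Ge⁴⁺ < Ga³⁺ < In³⁺ < Cd²⁺ < Ag⁺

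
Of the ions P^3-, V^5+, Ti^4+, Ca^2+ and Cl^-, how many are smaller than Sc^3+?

These species are isoelectronic with 18 electrons. The only difference is the number of protons: V^5+ (Z=23), Ti^4+ (Z=22), Sc^3+ (Z=21), Ca^2+ (Z=20), Cl^- (Z=17), P^3- (Z=15). The strongest nuclear pull (V^5+) gives the smallest ion.
Relative to Sc^3+, the ions that are smaller are V^5+, Ti^4+. That's 2.

2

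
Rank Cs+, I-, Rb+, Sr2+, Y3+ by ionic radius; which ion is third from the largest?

First list Z and electron count for each: Y3+ has 36 e⁻ (Z=39), Sr2+ has 36 e⁻ (Z=38), Rb+ has 36 e⁻ (Z=37), Cs+ has 54 e⁻ (Z=55), I- has 54 e⁻ (Z=53). Y3+ < Sr2+ (isoelectronic, higher Z=39 is smaller); Sr2+ < Rb+ (both 36 e⁻, Z=38>37); Rb+ < Cs+ (same group, 1 shell fewer); Cs+ < I- (isoelectronic, higher Z=55 is smaller).
That gives Y3+ < Sr2+ < Rb+ < Cs+ < I-. From the largest end, number 3 is Rb+.

Rb+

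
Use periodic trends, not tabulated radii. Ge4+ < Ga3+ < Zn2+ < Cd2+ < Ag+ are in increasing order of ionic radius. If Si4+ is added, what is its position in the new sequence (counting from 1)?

1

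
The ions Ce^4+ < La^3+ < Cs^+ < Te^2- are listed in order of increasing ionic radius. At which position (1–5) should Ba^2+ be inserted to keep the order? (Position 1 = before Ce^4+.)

3

Isoelectronic series (54 e⁻ each). Size is set by nuclear charge: more protons means a smaller ion. Ce^4+ (Z=58), La^3+ (Z=57), Ba^2+ (Z=56), Cs^+ (Z=55), Te^2- (Z=52).
With Ba^2+ included the full order is Ce^4+ < La^3+ < Ba^2+ < Cs^+ < Te^2-, so it takes position 3.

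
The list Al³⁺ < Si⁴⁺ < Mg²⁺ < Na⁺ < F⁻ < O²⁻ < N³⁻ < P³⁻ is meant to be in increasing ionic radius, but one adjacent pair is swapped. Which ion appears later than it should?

Si⁴⁺

Scanning neighbour by neighbour, only Al³⁺/Si⁴⁺ violates a trend: they are isoelectronic (10 e⁻) and Si has more protons than Al (14 vs 13), making Si⁴⁺ smaller. That makes Si⁴⁺ the one sitting a position late relative to where it belongs.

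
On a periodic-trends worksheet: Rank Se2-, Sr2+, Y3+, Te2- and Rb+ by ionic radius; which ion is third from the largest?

Work out protons and electrons: Y3+ (Z=39, 36 e⁻), Sr2+ (Z=38, 36 e⁻), Rb+ (Z=37, 36 e⁻), Se2- (Z=34, 36 e⁻), Te2- (Z=52, 54 e⁻). Y3+ < Sr2+ (both 36 e⁻, Z=39>38); Sr2+ < Rb+ (isoelectronic, higher Z=38 is smaller); Rb+ < Se2- (both 36 e⁻, Z=37>34); Se2- < Te2- (same group, period 4 vs 5).
Ordering: Y3+ < Sr2+ < Rb+ < Se2- < Te2-. The third largest is Rb+.

Rb+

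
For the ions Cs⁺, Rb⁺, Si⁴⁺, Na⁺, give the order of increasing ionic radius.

First list Z and electron count for each: Si⁴⁺: 10 e⁻, Z=14, Na⁺: 10 e⁻, Z=11, Rb⁺: 36 e⁻, Z=37, Cs⁺: 54 e⁻, Z=55. Si⁴⁺ < Na⁺ (both 10 e⁻, Z=14>11); Na⁺ < Rb⁺ (same group, 2 shells fewer); Rb⁺ < Cs⁺ (same group, period 5 vs 6).

Si⁴⁺ < Na⁺ < Rb⁺ < Cs⁺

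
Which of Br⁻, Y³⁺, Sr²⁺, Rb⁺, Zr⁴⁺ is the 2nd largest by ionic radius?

Rb⁺

Each ion has 36 electrons. The ranking follows nuclear charge in reverse — greater Z gives a smaller radius. Zr⁴⁺ (Z=40), Y³⁺ (Z=39), Sr²⁺ (Z=38), Rb⁺ (Z=37), Br⁻ (Z=35).
So the order is Zr⁴⁺ < Y³⁺ < Sr²⁺ < Rb⁺ < Br⁻; the 2nd-largest ion is Rb⁺.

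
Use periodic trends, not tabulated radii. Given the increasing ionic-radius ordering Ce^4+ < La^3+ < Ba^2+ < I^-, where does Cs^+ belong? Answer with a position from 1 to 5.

These species are isoelectronic with 54 electrons. The only difference is the number of protons: Ce^4+ (Z=58), La^3+ (Z=57), Ba^2+ (Z=56), Cs^+ (Z=55), I^- (Z=53). The strongest nuclear pull (Ce^4+) gives the smallest ion.
Putting Cs^+ in gives Ce^4+ < La^3+ < Ba^2+ < Cs^+ < I^-; it lands at slot 4.

4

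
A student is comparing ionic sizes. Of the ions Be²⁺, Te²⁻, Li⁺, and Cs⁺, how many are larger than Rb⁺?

First list Z and electron count for each: Be²⁺: 2 e⁻, Z=4, Li⁺: 2 e⁻, Z=3, Rb⁺: 36 e⁻, Z=37, Cs⁺: 54 e⁻, Z=55, Te²⁻: 54 e⁻, Z=52. Be²⁺ < Li⁺ (isoelectronic, higher Z=4 is smaller); Li⁺ < Rb⁺ (same group, 3 shells fewer); Rb⁺ < Cs⁺ (same group, 1 shell fewer); Cs⁺ < Te²⁻ (both 54 e⁻, Z=55>52).
Placing each against Rb⁺: smaller — Be²⁺, Li⁺; larger — Cs⁺, Te²⁻. That's 2.

2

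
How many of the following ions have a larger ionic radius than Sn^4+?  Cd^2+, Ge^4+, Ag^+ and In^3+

Ge^4+ has 28 e⁻ (Z=32), Sn^4+ has 46 e⁻ (Z=50), In^3+ has 46 e⁻ (Z=49), Cd^2+ has 46 e⁻ (Z=48), Ag^+ has 46 e⁻ (Z=47). Ge^4+ < Sn^4+ (same group, 1 shell fewer); Sn^4+ < In^3+ (isoelectronic, higher Z=50 is smaller); In^3+ < Cd^2+ (isoelectronic, higher Z=49 is smaller); Cd^2+ < Ag^+ (isoelectronic, higher Z=48 is smaller).
Overall: Ge^4+ < Sn^4+ < In^3+ < Cd^2+ < Ag^+. Sn^4+ has 1 below it and 3 above. Count: 3.

3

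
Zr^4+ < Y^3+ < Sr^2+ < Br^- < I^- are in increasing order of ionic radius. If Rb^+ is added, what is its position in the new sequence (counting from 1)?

4

First list Z and electron count for each: Zr^4+ has 36 e⁻ (Z=40), Y^3+ has 36 e⁻ (Z=39), Sr^2+ has 36 e⁻ (Z=38), Rb^+ has 36 e⁻ (Z=37), Br^- has 36 e⁻ (Z=35), I^- has 54 e⁻ (Z=53). Zr^4+ < Y^3+ (both 36 e⁻, Z=40>39); Y^3+ < Sr^2+ (both 36 e⁻, Z=39>38); Sr^2+ < Rb^+ (isoelectronic, higher Z=38 is smaller); Rb^+ < Br^- (isoelectronic, higher Z=37 is smaller); Br^- < I^- (same group, 1 shell fewer).
The complete sequence is Zr^4+ < Y^3+ < Sr^2+ < Rb^+ < Br^- < I^-. Rb^+ sits at position 4.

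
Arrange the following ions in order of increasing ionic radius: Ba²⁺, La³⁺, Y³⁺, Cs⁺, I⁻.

Tabulating Z and e⁻: Y³⁺: 36 e⁻, Z=39, La³⁺: 54 e⁻, Z=57, Ba²⁺: 54 e⁻, Z=56, Cs⁺: 54 e⁻, Z=55, I⁻: 54 e⁻, Z=53. Y³⁺ < La³⁺ (same group, 1 shell fewer); La³⁺ < Ba²⁺ (isoelectronic, higher Z=57 is smaller); Ba²⁺ < Cs⁺ (isoelectronic, higher Z=56 is smaller); Cs⁺ < I⁻ (isoelectronic, higher Z=55 is smaller).

Y³⁺ < La³⁺ < Ba²⁺ < Cs⁺ < I⁻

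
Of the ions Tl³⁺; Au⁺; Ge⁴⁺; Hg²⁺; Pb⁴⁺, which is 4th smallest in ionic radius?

Work out protons and electrons: Ge⁴⁺ (Z=32, 28 e⁻), Pb⁴⁺ (Z=82, 78 e⁻), Tl³⁺ (Z=81, 78 e⁻), Hg²⁺ (Z=80, 78 e⁻), Au⁺ (Z=79, 78 e⁻). Ge⁴⁺ < Pb⁴⁺ (same group, period 4 vs 6); Pb⁴⁺ < Tl³⁺ (isoelectronic, higher Z=82 is smaller); Tl³⁺ < Hg²⁺ (isoelectronic, higher Z=81 is smaller); Hg²⁺ < Au⁺ (both 78 e⁻, Z=80>79).
That gives Ge⁴⁺ < Pb⁴⁺ < Tl³⁺ < Hg²⁺ < Au⁺. From the smallest end, number 4 is Hg²⁺.

Hg²⁺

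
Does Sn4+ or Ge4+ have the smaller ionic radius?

All are in the same group with charge +4. Radius grows down the group as n (the outermost shell) increases.

Ge4+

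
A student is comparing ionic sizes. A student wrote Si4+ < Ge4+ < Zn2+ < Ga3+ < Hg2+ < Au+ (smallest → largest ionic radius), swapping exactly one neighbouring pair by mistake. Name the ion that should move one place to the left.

Ga3+

Check each adjacent pair. Zn2+ and Ga3+ are reversed: they are isoelectronic (28 e⁻) and Ga has more protons than Zn (31 vs 30), making Ga3+ smaller. No other neighbouring pair contradicts the periodic trends, so Ga3+ is the ion listed too late.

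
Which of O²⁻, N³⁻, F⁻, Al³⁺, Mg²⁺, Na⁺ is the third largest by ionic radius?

Isoelectronic series (10 e⁻ each). Size is set by nuclear charge: more protons means a smaller ion. Al³⁺ (Z=13), Mg²⁺ (Z=12), Na⁺ (Z=11), F⁻ (Z=9), O²⁻ (Z=8), N³⁻ (Z=7).
Ordering: Al³⁺ < Mg²⁺ < Na⁺ < F⁻ < O²⁻ < N³⁻. The third largest is F⁻.

F⁻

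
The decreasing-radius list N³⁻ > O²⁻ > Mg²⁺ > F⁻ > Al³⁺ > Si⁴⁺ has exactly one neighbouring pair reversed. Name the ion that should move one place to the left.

F⁻

Compare adjacent ions: both have 10 electrons but Z(Mg)=12 > Z(F)=9, so Mg²⁺ should be the smaller of the two — yet in this decreasing list Mg²⁺ sits before F⁻. Nothing else is reversed, so F⁻ should move one place to the left.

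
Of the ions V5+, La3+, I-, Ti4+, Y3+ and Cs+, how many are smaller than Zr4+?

Work out protons and electrons: V5+ (Z=23, 18 e⁻), Ti4+ (Z=22, 18 e⁻), Zr4+ (Z=40, 36 e⁻), Y3+ (Z=39, 36 e⁻), La3+ (Z=57, 54 e⁻), Cs+ (Z=55, 54 e⁻), I- (Z=53, 54 e⁻). V5+ < Ti4+ (both 18 e⁻, Z=23>22); Ti4+ < Zr4+ (same group, period 4 vs 5); Zr4+ < Y3+ (isoelectronic, higher Z=40 is smaller); Y3+ < La3+ (same group, period 5 vs 6); La3+ < Cs+ (both 54 e⁻, Z=57>55); Cs+ < I- (both 54 e⁻, Z=55>53).
Overall: V5+ < Ti4+ < Zr4+ < Y3+ < La3+ < Cs+ < I-. Zr4+ has 2 below it and 4 above. Count: 2.

2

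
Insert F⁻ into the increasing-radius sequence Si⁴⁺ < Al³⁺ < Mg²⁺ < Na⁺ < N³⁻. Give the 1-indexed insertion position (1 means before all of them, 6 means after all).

All of these have 10 electrons (isoelectronic). With the same electron cloud, the ion with the most protons pulls it in tightest. Nuclear charges: Si⁴⁺ (Z=14), Al³⁺ (Z=13), Mg²⁺ (Z=12), Na⁺ (Z=11), F⁻ (Z=9), N³⁻ (Z=7). Highest Z is smallest.
Merged order: Si⁴⁺ < Al³⁺ < Mg²⁺ < Na⁺ < F⁻ < N³⁻ — F⁻ is number 5.

5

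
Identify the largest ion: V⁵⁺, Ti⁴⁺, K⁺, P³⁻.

These species are isoelectronic with 18 electrons. The only difference is the number of protons: V⁵⁺ (Z=23), Ti⁴⁺ (Z=22), K⁺ (Z=19), P³⁻ (Z=15). The strongest nuclear pull (V⁵⁺) gives the smallest ion.

P³⁻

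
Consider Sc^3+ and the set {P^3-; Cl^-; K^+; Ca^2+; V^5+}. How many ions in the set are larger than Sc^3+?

Isoelectronic series (18 e⁻ each). Size is set by nuclear charge: more protons means a smaller ion. V^5+ (Z=23), Sc^3+ (Z=21), Ca^2+ (Z=20), K^+ (Z=19), Cl^- (Z=17), P^3- (Z=15).
Overall: V^5+ < Sc^3+ < Ca^2+ < K^+ < Cl^- < P^3-. Sc^3+ has 1 below it and 4 above. So 4 are larger.

4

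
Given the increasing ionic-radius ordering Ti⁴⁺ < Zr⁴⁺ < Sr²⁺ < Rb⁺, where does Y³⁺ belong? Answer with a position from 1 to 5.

3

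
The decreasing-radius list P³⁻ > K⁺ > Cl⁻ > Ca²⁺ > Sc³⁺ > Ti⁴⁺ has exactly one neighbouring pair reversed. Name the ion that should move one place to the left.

Cl⁻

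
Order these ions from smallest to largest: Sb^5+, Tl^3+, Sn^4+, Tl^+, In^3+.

Sb^5+ < Sn^4+ < In^3+ < Tl^3+ < Tl^+

Electron counts and nuclear charges: Sb^5+ has 46 e⁻ (Z=51), Sn^4+ has 46 e⁻ (Z=50), In^3+ has 46 e⁻ (Z=49), Tl^3+ has 78 e⁻ (Z=81), Tl^+ has 80 e⁻ (Z=81). Sb^5+ < Sn^4+ (isoelectronic, higher Z=51 is smaller); Sn^4+ < In^3+ (both 46 e⁻, Z=50>49); In^3+ < Tl^3+ (same group, period 5 vs 6); Tl^3+ < Tl^+ (higher charge on the same element).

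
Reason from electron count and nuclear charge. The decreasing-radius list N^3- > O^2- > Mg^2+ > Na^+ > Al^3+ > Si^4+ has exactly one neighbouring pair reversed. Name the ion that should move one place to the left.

Compare adjacent ions: both have 10 electrons but Z(Mg)=12 > Z(Na)=11, so Mg^2+ should be the smaller of the two — yet in this decreasing list Mg^2+ sits before Na^+. Nothing else is reversed, so Na^+ should move one place to the left.

Na^+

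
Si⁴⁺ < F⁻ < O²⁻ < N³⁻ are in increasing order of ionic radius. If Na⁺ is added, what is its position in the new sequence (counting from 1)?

2

Isoelectronic series (10 e⁻ each). Size is set by nuclear charge: more protons means a smaller ion. Si⁴⁺ (Z=14), Na⁺ (Z=11), F⁻ (Z=9), O²⁻ (Z=8), N³⁻ (Z=7).
The complete sequence is Si⁴⁺ < Na⁺ < F⁻ < O²⁻ < N³⁻. Na⁺ sits at position 2.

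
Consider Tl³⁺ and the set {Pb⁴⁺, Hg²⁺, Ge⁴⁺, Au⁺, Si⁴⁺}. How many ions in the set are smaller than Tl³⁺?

Tabulating Z and e⁻: Si⁴⁺ (Z=14, 10 e⁻), Ge⁴⁺ (Z=32, 28 e⁻), Pb⁴⁺ (Z=82, 78 e⁻), Tl³⁺ (Z=81, 78 e⁻), Hg²⁺ (Z=80, 78 e⁻), Au⁺ (Z=79, 78 e⁻). Si⁴⁺ < Ge⁴⁺ (same group, 1 shell fewer); Ge⁴⁺ < Pb⁴⁺ (same group, 2 shells fewer); Pb⁴⁺ < Tl³⁺ (both 78 e⁻, Z=82>81); Tl³⁺ < Hg²⁺ (both 78 e⁻, Z=81>80); Hg²⁺ < Au⁺ (both 78 e⁻, Z=80>79).
Placing each against Tl³⁺: smaller — Si⁴⁺, Ge⁴⁺, Pb⁴⁺; larger — Hg²⁺, Au⁺. So 3 are smaller.

3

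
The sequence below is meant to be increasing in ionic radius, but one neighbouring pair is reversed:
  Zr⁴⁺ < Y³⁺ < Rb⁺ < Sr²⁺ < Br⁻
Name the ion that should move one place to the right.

Rb⁺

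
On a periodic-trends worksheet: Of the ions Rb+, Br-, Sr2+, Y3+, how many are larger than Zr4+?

4

All of these have 36 electrons (isoelectronic). With the same electron cloud, the ion with the most protons pulls it in tightest. Nuclear charges: Zr4+ (Z=40), Y3+ (Z=39), Sr2+ (Z=38), Rb+ (Z=37), Br- (Z=35). Highest Z is smallest.
Ordering all of them (including Zr4+) by radius gives Zr4+ < Y3+ < Sr2+ < Rb+ < Br-. So 4 are larger.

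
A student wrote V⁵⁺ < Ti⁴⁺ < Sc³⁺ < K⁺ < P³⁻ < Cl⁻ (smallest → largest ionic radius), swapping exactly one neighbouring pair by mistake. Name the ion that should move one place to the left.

Cl⁻

The pair P³⁻, Cl⁻ is the wrong way round — they are isoelectronic (18 e⁻) and Cl has more protons than P (17 vs 15), making Cl⁻ smaller. All other adjacent pairs agree with periodic trends, so Cl⁻ is the misplaced ion.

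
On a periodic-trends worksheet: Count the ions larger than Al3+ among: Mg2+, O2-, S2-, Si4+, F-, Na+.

5

Work out protons and electrons: Si4+ has 10 e⁻ (Z=14), Al3+ has 10 e⁻ (Z=13), Mg2+ has 10 e⁻ (Z=12), Na+ has 10 e⁻ (Z=11), F- has 10 e⁻ (Z=9), O2- has 10 e⁻ (Z=8), S2- has 18 e⁻ (Z=16). Si4+ < Al3+ (both 10 e⁻, Z=14>13); Al3+ < Mg2+ (isoelectronic, higher Z=13 is smaller); Mg2+ < Na+ (both 10 e⁻, Z=12>11); Na+ < F- (both 10 e⁻, Z=11>9); F- < O2- (both 10 e⁻, Z=9>8); O2- < S2- (same group, 1 shell fewer).
Placing each against Al3+: smaller — Si4+; larger — Mg2+, Na+, F-, O2-, S2-. So 5 are larger.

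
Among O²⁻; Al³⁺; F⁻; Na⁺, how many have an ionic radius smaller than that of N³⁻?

These species are isoelectronic with 10 electrons. The only difference is the number of protons: Al³⁺ (Z=13), Na⁺ (Z=11), F⁻ (Z=9), O²⁻ (Z=8), N³⁻ (Z=7). The strongest nuclear pull (Al³⁺) gives the smallest ion.
Placing each against N³⁻: smaller — Al³⁺, Na⁺, F⁻, O²⁻; larger — none. Count: 4.

4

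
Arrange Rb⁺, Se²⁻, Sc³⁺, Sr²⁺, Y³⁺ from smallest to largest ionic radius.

Tabulating Z and e⁻: Sc³⁺ has 18 e⁻ (Z=21), Y³⁺ has 36 e⁻ (Z=39), Sr²⁺ has 36 e⁻ (Z=38), Rb⁺ has 36 e⁻ (Z=37), Se²⁻ has 36 e⁻ (Z=34). Sc³⁺ < Y³⁺ (same group, 1 shell fewer); Y³⁺ < Sr²⁺ (both 36 e⁻, Z=39>38); Sr²⁺ < Rb⁺ (both 36 e⁻, Z=38>37); Rb⁺ < Se²⁻ (both 36 e⁻, Z=37>34).

Sc³⁺ < Y³⁺ < Sr²⁺ < Rb⁺ < Se²⁻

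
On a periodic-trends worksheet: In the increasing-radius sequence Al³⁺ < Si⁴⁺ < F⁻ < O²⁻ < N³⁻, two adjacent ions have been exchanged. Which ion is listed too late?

Si⁴⁺

Scanning neighbour by neighbour, only Al³⁺/Si⁴⁺ violates a trend: Si⁴⁺ and Al³⁺ share 10 electrons; the higher nuclear charge on Si (Z=14) contracts it more, so Si⁴⁺ < Al³⁺. That makes Si⁴⁺ the one sitting a position late relative to where it belongs.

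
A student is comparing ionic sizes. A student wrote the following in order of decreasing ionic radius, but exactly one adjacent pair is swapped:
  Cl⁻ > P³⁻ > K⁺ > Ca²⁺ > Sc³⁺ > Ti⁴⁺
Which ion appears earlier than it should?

Cl⁻

Scanning neighbour by neighbour, only Cl⁻/P³⁻ violates a trend: they are isoelectronic (18 e⁻) and Cl has more protons than P (17 vs 15), making Cl⁻ smaller. That makes Cl⁻ the one sitting a position early relative to where it belongs.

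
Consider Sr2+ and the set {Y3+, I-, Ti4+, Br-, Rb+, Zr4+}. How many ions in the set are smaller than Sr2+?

3

Electron counts and nuclear charges: Ti4+ has 18 e⁻ (Z=22), Zr4+ has 36 e⁻ (Z=40), Y3+ has 36 e⁻ (Z=39), Sr2+ has 36 e⁻ (Z=38), Rb+ has 36 e⁻ (Z=37), Br- has 36 e⁻ (Z=35), I- has 54 e⁻ (Z=53). Ti4+ < Zr4+ (same group, 1 shell fewer); Zr4+ < Y3+ (both 36 e⁻, Z=40>39); Y3+ < Sr2+ (both 36 e⁻, Z=39>38); Sr2+ < Rb+ (isoelectronic, higher Z=38 is smaller); Rb+ < Br- (both 36 e⁻, Z=37>35); Br- < I- (same group, 1 shell fewer).
Ordering all of them (including Sr2+) by radius gives Ti4+ < Zr4+ < Y3+ < Sr2+ < Rb+ < Br- < I-. So 3 are smaller.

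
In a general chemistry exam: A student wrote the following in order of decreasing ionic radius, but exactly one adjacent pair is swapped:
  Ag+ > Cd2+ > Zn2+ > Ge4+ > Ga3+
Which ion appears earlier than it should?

Compare adjacent ions: Ge4+ and Ga3+ share 28 electrons; the higher nuclear charge on Ge (Z=32) contracts it more, so Ge4+ < Ga3+ — yet in this decreasing list Ge4+ sits before Ga3+. Nothing else is reversed, so Ge4+ should move one place to the right.

Ge4+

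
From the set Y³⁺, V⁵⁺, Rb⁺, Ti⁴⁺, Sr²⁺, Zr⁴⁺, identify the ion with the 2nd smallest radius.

Ti⁴⁺

Electron counts and nuclear charges: V⁵⁺ has 18 e⁻ (Z=23), Ti⁴⁺ has 18 e⁻ (Z=22), Zr⁴⁺ has 36 e⁻ (Z=40), Y³⁺ has 36 e⁻ (Z=39), Sr²⁺ has 36 e⁻ (Z=38), Rb⁺ has 36 e⁻ (Z=37). V⁵⁺ < Ti⁴⁺ (isoelectronic, higher Z=23 is smaller); Ti⁴⁺ < Zr⁴⁺ (same group, period 4 vs 5); Zr⁴⁺ < Y³⁺ (isoelectronic, higher Z=40 is smaller); Y³⁺ < Sr²⁺ (isoelectronic, higher Z=39 is smaller); Sr²⁺ < Rb⁺ (isoelectronic, higher Z=38 is smaller).
Ordering: V⁵⁺ < Ti⁴⁺ < Zr⁴⁺ < Y³⁺ < Sr²⁺ < Rb⁺. The 2nd smallest is Ti⁴⁺.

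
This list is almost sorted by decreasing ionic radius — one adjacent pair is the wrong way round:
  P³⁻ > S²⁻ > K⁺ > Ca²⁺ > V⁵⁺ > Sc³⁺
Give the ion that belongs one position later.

V⁵⁺

Compare adjacent ions: V⁵⁺ and Sc³⁺ share 18 electrons; the higher nuclear charge on V (Z=23) contracts it more, so V⁵⁺ < Sc³⁺ — yet in this decreasing list V⁵⁺ sits before Sc³⁺. Nothing else is reversed, so V⁵⁺ should move one place to the right.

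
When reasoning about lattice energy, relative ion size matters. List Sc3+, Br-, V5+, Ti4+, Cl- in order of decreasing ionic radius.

Br- > Cl- > Sc3+ > Ti4+ > V5+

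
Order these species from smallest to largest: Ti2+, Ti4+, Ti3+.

Ti4+ < Ti3+ < Ti2+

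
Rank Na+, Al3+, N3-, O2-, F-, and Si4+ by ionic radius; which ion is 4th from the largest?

Na+

These species are isoelectronic with 10 electrons. The only difference is the number of protons: Si4+ (Z=14), Al3+ (Z=13), Na+ (Z=11), F- (Z=9), O2- (Z=8), N3- (Z=7). The strongest nuclear pull (Si4+) gives the smallest ion.
Full ascending order: Si4+ < Al3+ < Na+ < F- < O2- < N3-. Counting from the largest, position 4 is Na+.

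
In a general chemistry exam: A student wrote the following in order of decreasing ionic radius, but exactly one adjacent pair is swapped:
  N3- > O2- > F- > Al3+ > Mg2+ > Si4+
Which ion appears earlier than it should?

Check each adjacent pair. Al3+ and Mg2+ are reversed: they are isoelectronic (10 e⁻) and Al has more protons than Mg (13 vs 12), making Al3+ smaller. No other neighbouring pair contradicts the periodic trends, so Al3+ is the ion listed too early.

Al3+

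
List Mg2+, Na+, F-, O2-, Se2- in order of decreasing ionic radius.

Work out protons and electrons: Mg2+ (Z=12, 10 e⁻), Na+ (Z=11, 10 e⁻), F- (Z=9, 10 e⁻), O2- (Z=8, 10 e⁻), Se2- (Z=34, 36 e⁻). Mg2+ < Na+ (both 10 e⁻, Z=12>11); Na+ < F- (isoelectronic, higher Z=11 is smaller); F- < O2- (isoelectronic, higher Z=9 is smaller); O2- < Se2- (same group, period 2 vs 4).

Se2- > O2- > F- > Na+ > Mg2+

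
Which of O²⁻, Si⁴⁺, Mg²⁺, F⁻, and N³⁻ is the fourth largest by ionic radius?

Isoelectronic series (10 e⁻ each). Size is set by nuclear charge: more protons means a smaller ion. Si⁴⁺ (Z=14), Mg²⁺ (Z=12), F⁻ (Z=9), O²⁻ (Z=8), N³⁻ (Z=7).
Ordering: Si⁴⁺ < Mg²⁺ < F⁻ < O²⁻ < N³⁻. The fourth largest is Mg²⁺.

Mg²⁺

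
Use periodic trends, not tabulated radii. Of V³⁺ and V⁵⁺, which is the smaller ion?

V⁵⁺

These are all V ions. Removing more electrons (higher positive charge) pulls the remaining electrons in closer, so V⁵⁺ is smallest and V³⁺ is largest.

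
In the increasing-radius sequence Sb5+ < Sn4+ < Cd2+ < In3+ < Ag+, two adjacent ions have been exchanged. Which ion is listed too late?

In3+

The pair Cd2+, In3+ is the wrong way round — they are isoelectronic (46 e⁻) and In has more protons than Cd (49 vs 48), making In3+ smaller. All other adjacent pairs agree with periodic trends, so In3+ is the misplaced ion.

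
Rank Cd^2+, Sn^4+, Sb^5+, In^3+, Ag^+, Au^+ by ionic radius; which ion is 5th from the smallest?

Work out protons and electrons: Sb^5+ has 46 e⁻ (Z=51), Sn^4+ has 46 e⁻ (Z=50), In^3+ has 46 e⁻ (Z=49), Cd^2+ has 46 e⁻ (Z=48), Ag^+ has 46 e⁻ (Z=47), Au^+ has 78 e⁻ (Z=79). Sb^5+ < Sn^4+ (both 46 e⁻, Z=51>50); Sn^4+ < In^3+ (both 46 e⁻, Z=50>49); In^3+ < Cd^2+ (isoelectronic, higher Z=49 is smaller); Cd^2+ < Ag^+ (isoelectronic, higher Z=48 is smaller); Ag^+ < Au^+ (same group, period 5 vs 6).
That gives Sb^5+ < Sn^4+ < In^3+ < Cd^2+ < Ag^+ < Au^+. From the smallest end, number 5 is Ag^+.

Ag^+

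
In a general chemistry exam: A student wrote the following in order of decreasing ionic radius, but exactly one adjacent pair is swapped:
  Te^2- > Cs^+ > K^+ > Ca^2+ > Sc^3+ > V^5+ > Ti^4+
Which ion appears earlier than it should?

Check each adjacent pair. V^5+ and Ti^4+ are reversed: they are isoelectronic (18 e⁻) and V has more protons than Ti (23 vs 22), making V^5+ smaller. No other neighbouring pair contradicts the periodic trends, so V^5+ is the ion listed too early.

V^5+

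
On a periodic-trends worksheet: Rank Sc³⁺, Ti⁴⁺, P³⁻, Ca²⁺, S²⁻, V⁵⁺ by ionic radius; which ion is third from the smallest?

Sc³⁺

All of these have 18 electrons (isoelectronic). With the same electron cloud, the ion with the most protons pulls it in tightest. Nuclear charges: V⁵⁺ (Z=23), Ti⁴⁺ (Z=22), Sc³⁺ (Z=21), Ca²⁺ (Z=20), S²⁻ (Z=16), P³⁻ (Z=15). Highest Z is smallest.
That gives V⁵⁺ < Ti⁴⁺ < Sc³⁺ < Ca²⁺ < S²⁻ < P³⁻. From the smallest end, number 3 is Sc³⁺.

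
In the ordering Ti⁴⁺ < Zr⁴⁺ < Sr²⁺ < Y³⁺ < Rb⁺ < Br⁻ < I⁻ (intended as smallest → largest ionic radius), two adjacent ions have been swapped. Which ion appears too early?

Sr²⁺

The pair Sr²⁺, Y³⁺ is the wrong way round — they are isoelectronic (36 e⁻) and Y has more protons than Sr (39 vs 38), making Y³⁺ smaller. All other adjacent pairs agree with periodic trends, so Sr²⁺ is the misplaced ion.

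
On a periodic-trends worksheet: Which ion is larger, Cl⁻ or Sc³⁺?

Cl⁻

These species are isoelectronic with 18 electrons. The only difference is the number of protons: Sc³⁺ (Z=21), Cl⁻ (Z=17). The strongest nuclear pull (Sc³⁺) gives the smallest ion.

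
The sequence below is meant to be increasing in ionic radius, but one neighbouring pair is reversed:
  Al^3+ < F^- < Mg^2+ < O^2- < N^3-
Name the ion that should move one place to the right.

The pair F^-, Mg^2+ is the wrong way round — both have 10 electrons but Z(Mg)=12 > Z(F)=9, so Mg^2+ should be the smaller of the two. All other adjacent pairs agree with periodic trends, so F^- is the misplaced ion.

F^-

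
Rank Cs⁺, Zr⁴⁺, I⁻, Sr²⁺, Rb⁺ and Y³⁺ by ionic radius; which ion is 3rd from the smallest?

First list Z and electron count for each: Zr⁴⁺: 36 e⁻, Z=40, Y³⁺: 36 e⁻, Z=39, Sr²⁺: 36 e⁻, Z=38, Rb⁺: 36 e⁻, Z=37, Cs⁺: 54 e⁻, Z=55, I⁻: 54 e⁻, Z=53. Zr⁴⁺ < Y³⁺ (both 36 e⁻, Z=40>39); Y³⁺ < Sr²⁺ (both 36 e⁻, Z=39>38); Sr²⁺ < Rb⁺ (isoelectronic, higher Z=38 is smaller); Rb⁺ < Cs⁺ (same group, 1 shell fewer); Cs⁺ < I⁻ (both 54 e⁻, Z=55>53).
Ordering: Zr⁴⁺ < Y³⁺ < Sr²⁺ < Rb⁺ < Cs⁺ < I⁻. The 3rd smallest is Sr²⁺.

Sr²⁺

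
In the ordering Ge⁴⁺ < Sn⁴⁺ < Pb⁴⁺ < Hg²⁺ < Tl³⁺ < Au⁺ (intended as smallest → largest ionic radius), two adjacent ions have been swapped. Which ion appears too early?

Hg²⁺

The pair Hg²⁺, Tl³⁺ is the wrong way round — they are isoelectronic (78 e⁻) and Tl has more protons than Hg (81 vs 80), making Tl³⁺ smaller. All other adjacent pairs agree with periodic trends, so Hg²⁺ is the misplaced ion.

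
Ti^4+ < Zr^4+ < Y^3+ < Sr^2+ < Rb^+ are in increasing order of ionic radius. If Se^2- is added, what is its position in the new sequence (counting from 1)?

Tabulating Z and e⁻: Ti^4+ (Z=22, 18 e⁻), Zr^4+ (Z=40, 36 e⁻), Y^3+ (Z=39, 36 e⁻), Sr^2+ (Z=38, 36 e⁻), Rb^+ (Z=37, 36 e⁻), Se^2- (Z=34, 36 e⁻). Ti^4+ < Zr^4+ (same group, period 4 vs 5); Zr^4+ < Y^3+ (isoelectronic, higher Z=40 is smaller); Y^3+ < Sr^2+ (isoelectronic, higher Z=39 is smaller); Sr^2+ < Rb^+ (both 36 e⁻, Z=38>37); Rb^+ < Se^2- (isoelectronic, higher Z=37 is smaller).
With Se^2- included the full order is Ti^4+ < Zr^4+ < Y^3+ < Sr^2+ < Rb^+ < Se^2-, so it takes position 6.

6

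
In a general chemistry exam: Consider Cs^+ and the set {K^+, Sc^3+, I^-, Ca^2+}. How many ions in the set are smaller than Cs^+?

3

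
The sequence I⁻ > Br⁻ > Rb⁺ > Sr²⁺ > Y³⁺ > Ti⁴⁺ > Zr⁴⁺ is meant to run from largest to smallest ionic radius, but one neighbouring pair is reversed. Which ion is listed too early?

Scanning neighbour by neighbour, only Ti⁴⁺/Zr⁴⁺ violates a trend: same group and charge — period 4 sits above period 5, so Ti⁴⁺ is smaller. That makes Ti⁴⁺ the one sitting a position early relative to where it belongs.

Ti⁴⁺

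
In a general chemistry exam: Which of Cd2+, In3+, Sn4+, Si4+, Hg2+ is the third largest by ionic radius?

Electron counts and nuclear charges: Si4+ (Z=14, 10 e⁻), Sn4+ (Z=50, 46 e⁻), In3+ (Z=49, 46 e⁻), Cd2+ (Z=48, 46 e⁻), Hg2+ (Z=80, 78 e⁻). Si4+ < Sn4+ (same group, 2 shells fewer); Sn4+ < In3+ (both 46 e⁻, Z=50>49); In3+ < Cd2+ (both 46 e⁻, Z=49>48); Cd2+ < Hg2+ (same group, 1 shell fewer).
Full ascending order: Si4+ < Sn4+ < In3+ < Cd2+ < Hg2+. Counting from the largest, position 3 is In3+.

In3+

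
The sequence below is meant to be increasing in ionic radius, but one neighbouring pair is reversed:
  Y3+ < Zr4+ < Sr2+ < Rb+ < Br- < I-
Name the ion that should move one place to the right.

Y3+

The pair Y3+, Zr4+ is the wrong way round — they are isoelectronic (36 e⁻) and Zr has more protons than Y (40 vs 39), making Zr4+ smaller. All other adjacent pairs agree with periodic trends, so Y3+ is the misplaced ion.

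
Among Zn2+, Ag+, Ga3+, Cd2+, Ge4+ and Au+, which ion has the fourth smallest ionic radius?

Cd2+

Electron counts and nuclear charges: Ge4+: 28 e⁻, Z=32, Ga3+: 28 e⁻, Z=31, Zn2+: 28 e⁻, Z=30, Cd2+: 46 e⁻, Z=48, Ag+: 46 e⁻, Z=47, Au+: 78 e⁻, Z=79. Ge4+ < Ga3+ (isoelectronic, higher Z=32 is smaller); Ga3+ < Zn2+ (both 28 e⁻, Z=31>30); Zn2+ < Cd2+ (same group, period 4 vs 5); Cd2+ < Ag+ (both 46 e⁻, Z=48>47); Ag+ < Au+ (same group, 1 shell fewer).
Ordering: Ge4+ < Ga3+ < Zn2+ < Cd2+ < Ag+ < Au+. The fourth smallest is Cd2+.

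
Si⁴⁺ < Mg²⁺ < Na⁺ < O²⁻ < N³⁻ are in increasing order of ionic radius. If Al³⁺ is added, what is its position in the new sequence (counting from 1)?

2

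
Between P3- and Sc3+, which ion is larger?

Isoelectronic series (18 e⁻ each). Size is set by nuclear charge: more protons means a smaller ion. Sc3+ (Z=21), P3- (Z=15).

P3-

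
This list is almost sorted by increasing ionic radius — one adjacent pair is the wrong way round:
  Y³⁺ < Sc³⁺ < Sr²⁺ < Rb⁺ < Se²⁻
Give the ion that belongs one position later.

Y³⁺

The pair Y³⁺, Sc³⁺ is the wrong way round — both in group 3 with the same charge; Sc³⁺ (period 4) has the smaller radius. All other adjacent pairs agree with periodic trends, so Y³⁺ is the misplaced ion.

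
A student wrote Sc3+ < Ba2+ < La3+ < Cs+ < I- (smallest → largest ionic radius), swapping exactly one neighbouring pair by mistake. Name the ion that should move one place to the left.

La3+

Check each adjacent pair. Ba2+ and La3+ are reversed: they are isoelectronic (54 e⁻) and La has more protons than Ba (57 vs 56), making La3+ smaller. No other neighbouring pair contradicts the periodic trends, so La3+ is the ion listed too late.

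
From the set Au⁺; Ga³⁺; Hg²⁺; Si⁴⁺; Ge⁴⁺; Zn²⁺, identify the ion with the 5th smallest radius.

Hg²⁺

Electron counts and nuclear charges: Si⁴⁺ (Z=14, 10 e⁻), Ge⁴⁺ (Z=32, 28 e⁻), Ga³⁺ (Z=31, 28 e⁻), Zn²⁺ (Z=30, 28 e⁻), Hg²⁺ (Z=80, 78 e⁻), Au⁺ (Z=79, 78 e⁻). Si⁴⁺ < Ge⁴⁺ (same group, 1 shell fewer); Ge⁴⁺ < Ga³⁺ (isoelectronic, higher Z=32 is smaller); Ga³⁺ < Zn²⁺ (both 28 e⁻, Z=31>30); Zn²⁺ < Hg²⁺ (same group, period 4 vs 6); Hg²⁺ < Au⁺ (both 78 e⁻, Z=80>79).
So the order is Si⁴⁺ < Ge⁴⁺ < Ga³⁺ < Zn²⁺ < Hg²⁺ < Au⁺; the 5th-smallest ion is Hg²⁺.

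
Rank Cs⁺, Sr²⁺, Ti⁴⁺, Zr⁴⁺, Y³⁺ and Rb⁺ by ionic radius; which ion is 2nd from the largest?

Ti⁴⁺ (Z=22, 18 e⁻), Zr⁴⁺ (Z=40, 36 e⁻), Y³⁺ (Z=39, 36 e⁻), Sr²⁺ (Z=38, 36 e⁻), Rb⁺ (Z=37, 36 e⁻), Cs⁺ (Z=55, 54 e⁻). Ti⁴⁺ < Zr⁴⁺ (same group, 1 shell fewer); Zr⁴⁺ < Y³⁺ (both 36 e⁻, Z=40>39); Y³⁺ < Sr²⁺ (isoelectronic, higher Z=39 is smaller); Sr²⁺ < Rb⁺ (isoelectronic, higher Z=38 is smaller); Rb⁺ < Cs⁺ (same group, 1 shell fewer).
Ordering: Ti⁴⁺ < Zr⁴⁺ < Y³⁺ < Sr²⁺ < Rb⁺ < Cs⁺. The 2nd largest is Rb⁺.

Rb⁺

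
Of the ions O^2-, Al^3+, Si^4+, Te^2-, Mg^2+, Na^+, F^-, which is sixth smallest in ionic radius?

Si^4+ (Z=14, 10 e⁻), Al^3+ (Z=13, 10 e⁻), Mg^2+ (Z=12, 10 e⁻), Na^+ (Z=11, 10 e⁻), F^- (Z=9, 10 e⁻), O^2- (Z=8, 10 e⁻), Te^2- (Z=52, 54 e⁻). Si^4+ < Al^3+ (isoelectronic, higher Z=14 is smaller); Al^3+ < Mg^2+ (both 10 e⁻, Z=13>12); Mg^2+ < Na^+ (both 10 e⁻, Z=12>11); Na^+ < F^- (both 10 e⁻, Z=11>9); F^- < O^2- (isoelectronic, higher Z=9 is smaller); O^2- < Te^2- (same group, period 2 vs 5).
Full ascending order: Si^4+ < Al^3+ < Mg^2+ < Na^+ < F^- < O^2- < Te^2-. Counting from the smallest, position 6 is O^2-.

O^2-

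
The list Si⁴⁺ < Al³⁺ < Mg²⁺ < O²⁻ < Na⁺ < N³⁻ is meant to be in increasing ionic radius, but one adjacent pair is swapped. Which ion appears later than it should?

Scanning neighbour by neighbour, only O²⁻/Na⁺ violates a trend: they are isoelectronic (10 e⁻) and Na has more protons than O (11 vs 8), making Na⁺ smaller. That makes Na⁺ the one sitting a position late relative to where it belongs.

Na⁺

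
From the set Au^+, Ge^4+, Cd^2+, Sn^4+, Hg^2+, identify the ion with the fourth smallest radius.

Work out protons and electrons: Ge^4+: 28 e⁻, Z=32, Sn^4+: 46 e⁻, Z=50, Cd^2+: 46 e⁻, Z=48, Hg^2+: 78 e⁻, Z=80, Au^+: 78 e⁻, Z=79. Ge^4+ < Sn^4+ (same group, period 4 vs 5); Sn^4+ < Cd^2+ (both 46 e⁻, Z=50>48); Cd^2+ < Hg^2+ (same group, 1 shell fewer); Hg^2+ < Au^+ (both 78 e⁻, Z=80>79).
That gives Ge^4+ < Sn^4+ < Cd^2+ < Hg^2+ < Au^+. From the smallest end, number 4 is Hg^2+.

Hg^2+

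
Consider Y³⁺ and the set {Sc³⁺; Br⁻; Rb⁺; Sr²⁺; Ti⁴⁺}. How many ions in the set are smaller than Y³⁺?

Tabulating Z and e⁻: Ti⁴⁺ (Z=22, 18 e⁻), Sc³⁺ (Z=21, 18 e⁻), Y³⁺ (Z=39, 36 e⁻), Sr²⁺ (Z=38, 36 e⁻), Rb⁺ (Z=37, 36 e⁻), Br⁻ (Z=35, 36 e⁻). Ti⁴⁺ < Sc³⁺ (both 18 e⁻, Z=22>21); Sc³⁺ < Y³⁺ (same group, period 4 vs 5); Y³⁺ < Sr²⁺ (both 36 e⁻, Z=39>38); Sr²⁺ < Rb⁺ (both 36 e⁻, Z=38>37); Rb⁺ < Br⁻ (isoelectronic, higher Z=37 is smaller).
Placing each against Y³⁺: smaller — Ti⁴⁺, Sc³⁺; larger — Sr²⁺, Rb⁺, Br⁻. So 2 are smaller.

2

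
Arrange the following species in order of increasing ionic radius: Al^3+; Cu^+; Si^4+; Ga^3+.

Work out protons and electrons: Si^4+: 10 e⁻, Z=14, Al^3+: 10 e⁻, Z=13, Ga^3+: 28 e⁻, Z=31, Cu^+: 28 e⁻, Z=29. Si^4+ < Al^3+ (isoelectronic, higher Z=14 is smaller); Al^3+ < Ga^3+ (same group, period 3 vs 4); Ga^3+ < Cu^+ (both 28 e⁻, Z=31>29).

Si^4+ < Al^3+ < Ga^3+ < Cu^+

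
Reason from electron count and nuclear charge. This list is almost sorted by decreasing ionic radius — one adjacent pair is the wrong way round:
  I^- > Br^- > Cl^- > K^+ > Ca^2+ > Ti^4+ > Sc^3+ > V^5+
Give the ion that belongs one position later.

Ti^4+

Scanning neighbour by neighbour, only Ti^4+/Sc^3+ violates a trend: both have 18 electrons but Z(Ti)=22 > Z(Sc)=21, so Ti^4+ should be the smaller of the two. That makes Ti^4+ the one sitting a position early relative to where it belongs.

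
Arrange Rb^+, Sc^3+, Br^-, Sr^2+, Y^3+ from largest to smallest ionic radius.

Sc^3+ (Z=21, 18 e⁻), Y^3+ (Z=39, 36 e⁻), Sr^2+ (Z=38, 36 e⁻), Rb^+ (Z=37, 36 e⁻), Br^- (Z=35, 36 e⁻). Sc^3+ < Y^3+ (same group, 1 shell fewer); Y^3+ < Sr^2+ (both 36 e⁻, Z=39>38); Sr^2+ < Rb^+ (both 36 e⁻, Z=38>37); Rb^+ < Br^- (both 36 e⁻, Z=37>35).

Br^- > Rb^+ > Sr^2+ > Y^3+ > Sc^3+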